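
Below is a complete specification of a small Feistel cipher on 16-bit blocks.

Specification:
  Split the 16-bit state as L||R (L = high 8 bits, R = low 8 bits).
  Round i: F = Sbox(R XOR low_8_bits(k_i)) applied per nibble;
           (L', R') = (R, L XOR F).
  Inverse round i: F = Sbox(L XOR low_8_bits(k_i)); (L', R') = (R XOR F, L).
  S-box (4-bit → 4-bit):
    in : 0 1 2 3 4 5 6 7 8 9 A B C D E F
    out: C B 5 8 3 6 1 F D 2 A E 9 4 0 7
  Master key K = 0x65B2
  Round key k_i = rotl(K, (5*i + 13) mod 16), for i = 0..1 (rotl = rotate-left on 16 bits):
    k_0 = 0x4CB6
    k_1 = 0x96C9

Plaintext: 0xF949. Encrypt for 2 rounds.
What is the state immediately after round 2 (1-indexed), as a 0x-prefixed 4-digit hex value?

0x8E76

s_0 = plaintext = 0xF949
s_1 = Round(s_0, k_0) = 0x498E
s_2 = Round(s_1, k_1) = 0x8E76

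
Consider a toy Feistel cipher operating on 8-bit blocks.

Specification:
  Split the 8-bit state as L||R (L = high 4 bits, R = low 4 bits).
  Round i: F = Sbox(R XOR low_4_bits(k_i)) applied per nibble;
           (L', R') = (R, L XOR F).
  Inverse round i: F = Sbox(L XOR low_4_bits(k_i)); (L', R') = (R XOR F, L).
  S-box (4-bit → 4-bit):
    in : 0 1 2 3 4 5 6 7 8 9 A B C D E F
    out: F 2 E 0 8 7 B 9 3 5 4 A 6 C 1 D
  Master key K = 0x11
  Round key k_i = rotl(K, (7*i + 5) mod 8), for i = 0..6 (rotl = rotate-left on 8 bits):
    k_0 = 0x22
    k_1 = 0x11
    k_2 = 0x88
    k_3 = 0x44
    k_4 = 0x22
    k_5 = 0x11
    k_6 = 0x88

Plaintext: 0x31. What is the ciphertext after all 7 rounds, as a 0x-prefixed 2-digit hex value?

s_0 = plaintext = 0x31
s_1 = Round(s_0, k_0) = 0x13
s_2 = Round(s_1, k_1) = 0x3F
s_3 = Round(s_2, k_2) = 0xFA
s_4 = Round(s_3, k_3) = 0xAE
s_5 = Round(s_4, k_4) = 0xEC
s_6 = Round(s_5, k_5) = 0xC2
s_7 = Round(s_6, k_6) = 0x28

0x28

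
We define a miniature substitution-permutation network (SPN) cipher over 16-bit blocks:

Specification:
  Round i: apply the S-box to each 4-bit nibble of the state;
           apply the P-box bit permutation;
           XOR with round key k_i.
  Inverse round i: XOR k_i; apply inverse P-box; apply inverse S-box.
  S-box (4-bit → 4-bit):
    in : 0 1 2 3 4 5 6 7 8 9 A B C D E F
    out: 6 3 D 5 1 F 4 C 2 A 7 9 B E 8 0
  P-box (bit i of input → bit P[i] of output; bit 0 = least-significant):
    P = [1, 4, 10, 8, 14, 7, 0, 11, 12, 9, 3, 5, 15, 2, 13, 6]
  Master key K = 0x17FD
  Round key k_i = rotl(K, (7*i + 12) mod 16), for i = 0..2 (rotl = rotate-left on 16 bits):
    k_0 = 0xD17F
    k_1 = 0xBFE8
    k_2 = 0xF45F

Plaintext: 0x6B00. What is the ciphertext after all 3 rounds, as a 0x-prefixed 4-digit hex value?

s_0 = plaintext = 0x6B00
s_1 = Round(s_0, k_0) = 0xE5CE
s_2 = Round(s_1, k_1) = 0xE400
s_3 = Round(s_2, k_2) = 0xE08E

0xE08E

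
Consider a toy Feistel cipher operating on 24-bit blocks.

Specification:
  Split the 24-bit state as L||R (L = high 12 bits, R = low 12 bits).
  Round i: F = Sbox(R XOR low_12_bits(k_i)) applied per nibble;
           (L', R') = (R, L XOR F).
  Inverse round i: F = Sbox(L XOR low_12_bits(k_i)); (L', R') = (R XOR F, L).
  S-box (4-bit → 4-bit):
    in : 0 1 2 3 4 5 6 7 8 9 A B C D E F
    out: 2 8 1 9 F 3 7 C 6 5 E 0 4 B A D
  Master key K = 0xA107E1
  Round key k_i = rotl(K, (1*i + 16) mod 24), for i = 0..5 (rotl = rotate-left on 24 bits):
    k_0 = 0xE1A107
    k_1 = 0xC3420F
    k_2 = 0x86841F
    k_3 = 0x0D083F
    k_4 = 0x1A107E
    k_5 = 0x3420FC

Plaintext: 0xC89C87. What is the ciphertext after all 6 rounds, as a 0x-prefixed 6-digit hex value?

s_0 = plaintext = 0xC89C87
s_1 = Round(s_0, k_0) = 0xC877EB
s_2 = Round(s_1, k_1) = 0x7EBF28
s_3 = Round(s_2, k_2) = 0xF28777
s_4 = Round(s_3, k_3) = 0x7772DE
s_5 = Round(s_4, k_4) = 0x2DE695
s_6 = Round(s_5, k_5) = 0x6955AB

0x6955AB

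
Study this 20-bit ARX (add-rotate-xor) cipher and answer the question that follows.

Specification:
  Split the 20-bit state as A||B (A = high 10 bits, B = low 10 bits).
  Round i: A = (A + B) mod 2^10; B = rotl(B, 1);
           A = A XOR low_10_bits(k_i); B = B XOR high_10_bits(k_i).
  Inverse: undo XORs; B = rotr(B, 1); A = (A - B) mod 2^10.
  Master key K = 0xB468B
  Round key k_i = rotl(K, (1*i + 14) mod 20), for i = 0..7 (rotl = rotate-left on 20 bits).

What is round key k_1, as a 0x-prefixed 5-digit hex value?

0x5DA34

K = 0xB468B
k_0 = rotl(K, (1*0+14) mod 20) = rotl(K, 14) = 0x2ED1A
k_1 = rotl(K, (1*1+14) mod 20) = rotl(K, 15) = 0x5DA34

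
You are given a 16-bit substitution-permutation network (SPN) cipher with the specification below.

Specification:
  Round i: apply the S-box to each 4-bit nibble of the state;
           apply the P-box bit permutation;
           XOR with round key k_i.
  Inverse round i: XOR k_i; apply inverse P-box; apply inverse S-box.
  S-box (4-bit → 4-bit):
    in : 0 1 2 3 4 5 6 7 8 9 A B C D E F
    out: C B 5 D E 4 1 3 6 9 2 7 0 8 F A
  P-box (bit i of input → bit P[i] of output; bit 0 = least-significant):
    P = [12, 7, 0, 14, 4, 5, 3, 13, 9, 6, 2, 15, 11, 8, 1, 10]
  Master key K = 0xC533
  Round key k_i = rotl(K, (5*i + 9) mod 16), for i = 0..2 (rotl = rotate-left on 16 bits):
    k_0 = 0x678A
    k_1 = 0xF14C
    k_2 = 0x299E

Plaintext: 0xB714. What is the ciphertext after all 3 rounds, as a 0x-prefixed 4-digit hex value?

s_0 = plaintext = 0xB714
s_1 = Round(s_0, k_0) = 0x0C79
s_2 = Round(s_1, k_1) = 0xA57E
s_3 = Round(s_2, k_2) = 0x782B

0x782B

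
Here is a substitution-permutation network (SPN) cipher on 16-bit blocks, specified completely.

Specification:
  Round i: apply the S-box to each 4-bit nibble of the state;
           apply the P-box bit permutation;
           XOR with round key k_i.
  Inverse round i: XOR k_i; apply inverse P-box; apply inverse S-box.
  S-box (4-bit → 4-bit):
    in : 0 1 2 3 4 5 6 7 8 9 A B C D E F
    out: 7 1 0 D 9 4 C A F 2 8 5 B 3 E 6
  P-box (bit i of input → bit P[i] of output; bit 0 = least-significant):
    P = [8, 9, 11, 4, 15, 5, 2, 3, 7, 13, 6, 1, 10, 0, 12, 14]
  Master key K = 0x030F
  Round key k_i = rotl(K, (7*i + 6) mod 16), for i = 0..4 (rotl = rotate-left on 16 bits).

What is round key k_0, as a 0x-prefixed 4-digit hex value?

0xC3C0

K = 0x030F
k_0 = rotl(K, (7*0+6) mod 16) = rotl(K, 6) = 0xC3C0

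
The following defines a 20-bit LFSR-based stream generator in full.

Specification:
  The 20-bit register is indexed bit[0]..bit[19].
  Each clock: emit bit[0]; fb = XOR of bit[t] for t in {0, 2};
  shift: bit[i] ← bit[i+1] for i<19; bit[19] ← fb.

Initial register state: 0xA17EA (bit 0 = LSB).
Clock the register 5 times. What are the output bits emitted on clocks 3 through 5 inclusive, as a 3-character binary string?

010

reg_0 = 0xA17EA
clock 1: out=0, reg = 0x50BF5
clock 2: out=1, reg = 0x285FA
clock 3: out=0, reg = 0x142FD
clock 4: out=1, reg = 0x0A17E
clock 5: out=0, reg = 0x850BF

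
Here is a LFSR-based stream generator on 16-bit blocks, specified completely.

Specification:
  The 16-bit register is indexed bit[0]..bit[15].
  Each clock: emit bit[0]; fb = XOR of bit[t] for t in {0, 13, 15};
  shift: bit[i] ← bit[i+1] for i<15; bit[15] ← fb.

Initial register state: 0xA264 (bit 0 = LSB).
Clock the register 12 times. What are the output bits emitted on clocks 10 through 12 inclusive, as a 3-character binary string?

100

reg_0 = 0xA264
clock 1: out=0, reg = 0x5132
clock 2: out=0, reg = 0x2899
clock 3: out=1, reg = 0x144C
clock 4: out=0, reg = 0x0A26
clock 5: out=0, reg = 0x0513
clock 6: out=1, reg = 0x8289
clock 7: out=1, reg = 0x4144
clock 8: out=0, reg = 0x20A2
clock 9: out=0, reg = 0x9051
clock 10: out=1, reg = 0x4828
clock 11: out=0, reg = 0x2414
clock 12: out=0, reg = 0x920A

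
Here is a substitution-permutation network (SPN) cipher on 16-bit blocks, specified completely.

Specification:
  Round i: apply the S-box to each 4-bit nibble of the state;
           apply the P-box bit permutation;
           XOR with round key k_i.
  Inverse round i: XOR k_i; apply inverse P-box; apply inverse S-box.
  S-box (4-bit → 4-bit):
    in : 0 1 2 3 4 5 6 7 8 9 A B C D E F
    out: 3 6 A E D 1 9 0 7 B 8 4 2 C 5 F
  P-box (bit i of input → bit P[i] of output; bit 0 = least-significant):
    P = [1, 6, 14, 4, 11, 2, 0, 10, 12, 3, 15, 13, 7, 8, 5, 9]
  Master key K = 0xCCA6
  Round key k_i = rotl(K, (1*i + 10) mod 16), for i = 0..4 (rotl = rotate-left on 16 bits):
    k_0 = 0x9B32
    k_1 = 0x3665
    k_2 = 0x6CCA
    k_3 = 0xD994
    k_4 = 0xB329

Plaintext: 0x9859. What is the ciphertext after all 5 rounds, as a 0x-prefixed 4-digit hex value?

s_0 = plaintext = 0x9859
s_1 = Round(s_0, k_0) = 0x00E8
s_2 = Round(s_1, k_1) = 0x6FAE
s_3 = Round(s_2, k_2) = 0x9A40
s_4 = Round(s_3, k_3) = 0xF657
s_5 = Round(s_4, k_4) = 0x8889

0x8889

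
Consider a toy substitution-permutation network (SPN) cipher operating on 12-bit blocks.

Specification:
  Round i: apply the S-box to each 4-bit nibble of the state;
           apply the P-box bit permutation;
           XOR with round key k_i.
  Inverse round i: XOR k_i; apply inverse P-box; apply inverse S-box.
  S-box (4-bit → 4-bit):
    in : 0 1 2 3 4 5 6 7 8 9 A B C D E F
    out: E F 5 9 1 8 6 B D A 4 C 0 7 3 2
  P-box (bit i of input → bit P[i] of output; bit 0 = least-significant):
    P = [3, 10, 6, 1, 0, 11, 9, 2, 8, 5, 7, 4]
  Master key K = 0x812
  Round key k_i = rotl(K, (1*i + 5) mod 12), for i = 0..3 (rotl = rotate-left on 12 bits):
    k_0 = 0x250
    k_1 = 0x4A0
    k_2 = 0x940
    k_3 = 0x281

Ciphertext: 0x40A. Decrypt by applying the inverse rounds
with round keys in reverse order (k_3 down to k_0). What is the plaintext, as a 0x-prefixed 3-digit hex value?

s_0 = ciphertext = 0x40A
s_1 = InvRound(s_0, k_3) = 0xA27
s_2 = InvRound(s_1, k_2) = 0xE8B
s_3 = InvRound(s_2, k_1) = 0xFD3
s_4 = InvRound(s_3, k_0) = 0x2E9

0x2E9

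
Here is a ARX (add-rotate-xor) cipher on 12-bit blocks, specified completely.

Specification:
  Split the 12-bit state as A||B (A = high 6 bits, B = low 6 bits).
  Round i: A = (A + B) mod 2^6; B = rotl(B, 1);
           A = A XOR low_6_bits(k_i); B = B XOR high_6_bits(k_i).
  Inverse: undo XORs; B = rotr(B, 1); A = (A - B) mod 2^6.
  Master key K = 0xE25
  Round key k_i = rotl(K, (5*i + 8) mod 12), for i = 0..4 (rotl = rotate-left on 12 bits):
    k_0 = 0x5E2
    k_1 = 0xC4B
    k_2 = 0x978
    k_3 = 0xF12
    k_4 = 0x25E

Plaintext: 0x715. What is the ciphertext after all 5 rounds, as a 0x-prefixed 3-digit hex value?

0x977

s_0 = plaintext = 0x715
s_1 = Round(s_0, k_0) = 0x4FD
s_2 = Round(s_1, k_1) = 0x6CA
s_3 = Round(s_2, k_2) = 0x771
s_4 = Round(s_3, k_3) = 0x71F
s_5 = Round(s_4, k_4) = 0x977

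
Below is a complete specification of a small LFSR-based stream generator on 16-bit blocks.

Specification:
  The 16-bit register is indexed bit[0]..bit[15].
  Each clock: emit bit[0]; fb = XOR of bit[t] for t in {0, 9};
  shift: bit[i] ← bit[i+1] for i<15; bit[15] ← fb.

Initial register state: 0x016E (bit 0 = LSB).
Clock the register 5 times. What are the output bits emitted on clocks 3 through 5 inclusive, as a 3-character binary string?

reg_0 = 0x016E
clock 1: out=0, reg = 0x00B7
clock 2: out=1, reg = 0x805B
clock 3: out=1, reg = 0xC02D
clock 4: out=1, reg = 0xE016
clock 5: out=0, reg = 0x700B

110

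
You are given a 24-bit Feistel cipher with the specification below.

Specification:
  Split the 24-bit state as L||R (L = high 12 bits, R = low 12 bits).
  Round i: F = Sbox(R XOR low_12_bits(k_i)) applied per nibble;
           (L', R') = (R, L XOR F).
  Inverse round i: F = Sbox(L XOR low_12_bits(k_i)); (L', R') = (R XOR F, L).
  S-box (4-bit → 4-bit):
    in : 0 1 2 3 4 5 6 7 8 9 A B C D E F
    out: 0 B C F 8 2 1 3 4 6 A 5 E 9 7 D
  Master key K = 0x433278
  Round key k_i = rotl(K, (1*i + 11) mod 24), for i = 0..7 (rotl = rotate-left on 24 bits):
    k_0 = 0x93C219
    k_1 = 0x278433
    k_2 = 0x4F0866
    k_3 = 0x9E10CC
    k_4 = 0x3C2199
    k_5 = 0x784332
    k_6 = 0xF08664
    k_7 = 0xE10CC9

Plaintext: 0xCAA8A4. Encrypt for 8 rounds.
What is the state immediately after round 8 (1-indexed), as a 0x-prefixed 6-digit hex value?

0x2EB75C

s_0 = plaintext = 0xCAA8A4
s_1 = Round(s_0, k_0) = 0x8A46F3
s_2 = Round(s_1, k_1) = 0x6F3444
s_3 = Round(s_2, k_2) = 0x44483F
s_4 = Round(s_3, k_3) = 0x83F09B
s_5 = Round(s_4, k_4) = 0x09B333
s_6 = Round(s_5, k_5) = 0x333090
s_7 = Round(s_6, k_6) = 0x0902EB
s_8 = Round(s_7, k_7) = 0x2EB75C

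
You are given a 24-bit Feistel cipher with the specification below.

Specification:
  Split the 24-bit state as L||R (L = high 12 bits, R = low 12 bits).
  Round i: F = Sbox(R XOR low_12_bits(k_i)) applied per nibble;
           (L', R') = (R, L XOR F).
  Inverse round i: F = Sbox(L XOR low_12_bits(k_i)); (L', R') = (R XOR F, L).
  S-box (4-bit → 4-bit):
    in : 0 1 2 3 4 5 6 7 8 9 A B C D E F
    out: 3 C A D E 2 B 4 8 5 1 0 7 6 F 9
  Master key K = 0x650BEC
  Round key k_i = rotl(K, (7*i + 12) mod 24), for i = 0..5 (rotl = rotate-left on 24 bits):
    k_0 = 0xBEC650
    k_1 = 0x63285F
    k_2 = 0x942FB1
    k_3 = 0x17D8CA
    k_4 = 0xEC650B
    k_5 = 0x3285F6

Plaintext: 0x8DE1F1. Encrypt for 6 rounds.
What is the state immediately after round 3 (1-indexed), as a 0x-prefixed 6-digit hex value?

0xFA7F09

s_0 = plaintext = 0x8DE1F1
s_1 = Round(s_0, k_0) = 0x1F1CC2
s_2 = Round(s_1, k_1) = 0xCC2FA7
s_3 = Round(s_2, k_2) = 0xFA7F09
s_4 = Round(s_3, k_3) = 0xF09BDA
s_5 = Round(s_4, k_4) = 0xBDA065
s_6 = Round(s_5, k_5) = 0x065987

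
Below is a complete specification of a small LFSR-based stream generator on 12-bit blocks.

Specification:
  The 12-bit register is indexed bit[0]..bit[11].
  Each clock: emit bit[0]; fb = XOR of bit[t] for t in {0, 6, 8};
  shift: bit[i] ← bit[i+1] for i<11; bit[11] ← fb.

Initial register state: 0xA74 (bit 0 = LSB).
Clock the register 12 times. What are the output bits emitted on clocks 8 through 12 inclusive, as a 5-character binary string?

00101

reg_0 = 0xA74
clock 1: out=0, reg = 0xD3A
clock 2: out=0, reg = 0xE9D
clock 3: out=1, reg = 0xF4E
clock 4: out=0, reg = 0x7A7
clock 5: out=1, reg = 0x3D3
clock 6: out=1, reg = 0x9E9
clock 7: out=1, reg = 0xCF4
clock 8: out=0, reg = 0xE7A
clock 9: out=0, reg = 0xF3D
clock 10: out=1, reg = 0x79E
clock 11: out=0, reg = 0xBCF
clock 12: out=1, reg = 0xDE7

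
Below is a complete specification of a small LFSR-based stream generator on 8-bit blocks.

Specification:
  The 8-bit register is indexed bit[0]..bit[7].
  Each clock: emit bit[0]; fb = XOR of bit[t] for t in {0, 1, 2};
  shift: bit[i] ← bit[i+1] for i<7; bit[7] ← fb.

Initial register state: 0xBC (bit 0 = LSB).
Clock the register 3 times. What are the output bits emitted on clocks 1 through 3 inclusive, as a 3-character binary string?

001

reg_0 = 0xBC
clock 1: out=0, reg = 0xDE
clock 2: out=0, reg = 0x6F
clock 3: out=1, reg = 0xB7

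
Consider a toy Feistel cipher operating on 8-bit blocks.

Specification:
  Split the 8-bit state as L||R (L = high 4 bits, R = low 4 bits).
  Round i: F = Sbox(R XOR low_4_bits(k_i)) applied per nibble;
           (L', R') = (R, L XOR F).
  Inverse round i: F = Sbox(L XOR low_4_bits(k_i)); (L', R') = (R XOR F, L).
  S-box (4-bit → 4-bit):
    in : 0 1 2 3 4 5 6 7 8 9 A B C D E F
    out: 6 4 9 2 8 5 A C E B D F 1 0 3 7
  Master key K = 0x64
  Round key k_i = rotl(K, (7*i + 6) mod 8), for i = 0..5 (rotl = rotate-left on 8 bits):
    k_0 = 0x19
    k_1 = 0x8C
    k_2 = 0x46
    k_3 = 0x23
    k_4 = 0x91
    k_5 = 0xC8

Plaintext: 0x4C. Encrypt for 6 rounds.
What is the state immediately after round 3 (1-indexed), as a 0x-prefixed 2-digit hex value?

0xCC

s_0 = plaintext = 0x4C
s_1 = Round(s_0, k_0) = 0xC1
s_2 = Round(s_1, k_1) = 0x1C
s_3 = Round(s_2, k_2) = 0xCC
s_4 = Round(s_3, k_3) = 0xCB
s_5 = Round(s_4, k_4) = 0xB1
s_6 = Round(s_5, k_5) = 0x10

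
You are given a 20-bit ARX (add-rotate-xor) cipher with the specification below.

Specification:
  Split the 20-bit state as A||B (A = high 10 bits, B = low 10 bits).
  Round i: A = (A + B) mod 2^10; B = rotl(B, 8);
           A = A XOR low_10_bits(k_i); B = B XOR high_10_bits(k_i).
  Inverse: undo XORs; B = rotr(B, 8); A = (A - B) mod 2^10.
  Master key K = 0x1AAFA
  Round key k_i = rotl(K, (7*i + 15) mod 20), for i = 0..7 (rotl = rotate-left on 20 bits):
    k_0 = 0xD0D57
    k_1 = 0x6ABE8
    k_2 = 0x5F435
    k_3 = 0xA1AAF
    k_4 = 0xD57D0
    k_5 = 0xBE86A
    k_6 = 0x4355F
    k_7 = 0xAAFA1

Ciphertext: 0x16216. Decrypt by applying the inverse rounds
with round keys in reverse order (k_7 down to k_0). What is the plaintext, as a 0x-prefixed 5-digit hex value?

0xF317F

s_0 = ciphertext = 0x16216
s_1 = InvRound(s_0, k_7) = 0x416F4
s_2 = InvRound(s_1, k_6) = 0x1CFE7
s_3 = InvRound(s_2, k_5) = 0xE9075
s_4 = InvRound(s_3, k_4) = 0xFC483
s_5 = InvRound(s_4, k_3) = 0x52016
s_6 = InvRound(s_5, k_2) = 0xF41AD
s_7 = InvRound(s_6, k_1) = 0x0701C
s_8 = InvRound(s_7, k_0) = 0xF317F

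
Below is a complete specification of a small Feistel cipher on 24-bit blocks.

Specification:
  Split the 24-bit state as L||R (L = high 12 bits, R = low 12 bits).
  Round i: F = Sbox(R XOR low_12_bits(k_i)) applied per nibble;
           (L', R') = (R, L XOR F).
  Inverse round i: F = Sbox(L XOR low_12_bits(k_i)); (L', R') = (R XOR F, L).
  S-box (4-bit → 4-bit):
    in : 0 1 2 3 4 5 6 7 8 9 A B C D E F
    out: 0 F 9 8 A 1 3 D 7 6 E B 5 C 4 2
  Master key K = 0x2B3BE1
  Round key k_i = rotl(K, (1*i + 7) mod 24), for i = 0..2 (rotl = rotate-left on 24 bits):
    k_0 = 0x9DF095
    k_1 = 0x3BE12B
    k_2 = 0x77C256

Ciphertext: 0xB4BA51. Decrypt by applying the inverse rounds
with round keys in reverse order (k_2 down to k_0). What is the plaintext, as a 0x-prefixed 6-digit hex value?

0x141738

s_0 = ciphertext = 0xB4BA51
s_1 = InvRound(s_0, k_2) = 0xCADB4B
s_2 = InvRound(s_1, k_1) = 0x738CAD
s_3 = InvRound(s_2, k_0) = 0x141738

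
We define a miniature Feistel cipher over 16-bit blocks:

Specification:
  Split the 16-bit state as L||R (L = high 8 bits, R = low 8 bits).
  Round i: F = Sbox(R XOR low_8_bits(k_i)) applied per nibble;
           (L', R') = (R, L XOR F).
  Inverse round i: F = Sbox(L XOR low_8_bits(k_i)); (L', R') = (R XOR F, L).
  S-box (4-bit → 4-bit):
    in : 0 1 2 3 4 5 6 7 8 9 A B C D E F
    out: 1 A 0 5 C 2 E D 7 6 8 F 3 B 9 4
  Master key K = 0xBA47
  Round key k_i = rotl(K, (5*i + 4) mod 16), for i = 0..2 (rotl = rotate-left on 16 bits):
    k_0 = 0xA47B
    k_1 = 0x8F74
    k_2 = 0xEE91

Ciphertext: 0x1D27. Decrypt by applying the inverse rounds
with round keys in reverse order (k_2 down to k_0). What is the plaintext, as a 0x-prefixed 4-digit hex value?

s_0 = ciphertext = 0x1D27
s_1 = InvRound(s_0, k_2) = 0x541D
s_2 = InvRound(s_1, k_1) = 0x1C54
s_3 = InvRound(s_2, k_0) = 0xB91C

0xB91C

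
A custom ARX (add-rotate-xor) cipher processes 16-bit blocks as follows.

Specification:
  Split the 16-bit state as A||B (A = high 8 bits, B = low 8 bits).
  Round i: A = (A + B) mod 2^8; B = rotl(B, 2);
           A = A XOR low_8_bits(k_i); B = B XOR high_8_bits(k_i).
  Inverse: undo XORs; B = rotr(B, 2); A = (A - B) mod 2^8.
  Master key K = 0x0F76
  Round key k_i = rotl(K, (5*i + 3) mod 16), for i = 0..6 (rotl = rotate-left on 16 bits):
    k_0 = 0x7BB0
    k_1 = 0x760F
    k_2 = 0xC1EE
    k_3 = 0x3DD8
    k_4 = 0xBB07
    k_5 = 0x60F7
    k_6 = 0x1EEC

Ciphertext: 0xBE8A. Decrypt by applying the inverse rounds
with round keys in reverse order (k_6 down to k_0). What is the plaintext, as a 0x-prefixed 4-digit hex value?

0x6A39

s_0 = ciphertext = 0xBE8A
s_1 = InvRound(s_0, k_6) = 0x2D25
s_2 = InvRound(s_1, k_5) = 0x8951
s_3 = InvRound(s_2, k_4) = 0xD4BA
s_4 = InvRound(s_3, k_3) = 0x2BE1
s_5 = InvRound(s_4, k_2) = 0xBD08
s_6 = InvRound(s_5, k_1) = 0x139F
s_7 = InvRound(s_6, k_0) = 0x6A39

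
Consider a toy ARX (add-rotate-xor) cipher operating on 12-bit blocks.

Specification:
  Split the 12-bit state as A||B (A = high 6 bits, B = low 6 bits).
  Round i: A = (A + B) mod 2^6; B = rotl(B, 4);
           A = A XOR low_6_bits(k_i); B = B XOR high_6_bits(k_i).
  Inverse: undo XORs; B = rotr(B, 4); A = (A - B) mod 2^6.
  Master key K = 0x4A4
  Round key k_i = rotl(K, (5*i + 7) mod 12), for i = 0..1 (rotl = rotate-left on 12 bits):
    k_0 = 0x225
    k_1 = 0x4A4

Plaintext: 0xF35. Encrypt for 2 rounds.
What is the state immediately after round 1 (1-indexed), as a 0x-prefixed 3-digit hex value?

0x515

s_0 = plaintext = 0xF35
s_1 = Round(s_0, k_0) = 0x515
s_2 = Round(s_1, k_1) = 0x347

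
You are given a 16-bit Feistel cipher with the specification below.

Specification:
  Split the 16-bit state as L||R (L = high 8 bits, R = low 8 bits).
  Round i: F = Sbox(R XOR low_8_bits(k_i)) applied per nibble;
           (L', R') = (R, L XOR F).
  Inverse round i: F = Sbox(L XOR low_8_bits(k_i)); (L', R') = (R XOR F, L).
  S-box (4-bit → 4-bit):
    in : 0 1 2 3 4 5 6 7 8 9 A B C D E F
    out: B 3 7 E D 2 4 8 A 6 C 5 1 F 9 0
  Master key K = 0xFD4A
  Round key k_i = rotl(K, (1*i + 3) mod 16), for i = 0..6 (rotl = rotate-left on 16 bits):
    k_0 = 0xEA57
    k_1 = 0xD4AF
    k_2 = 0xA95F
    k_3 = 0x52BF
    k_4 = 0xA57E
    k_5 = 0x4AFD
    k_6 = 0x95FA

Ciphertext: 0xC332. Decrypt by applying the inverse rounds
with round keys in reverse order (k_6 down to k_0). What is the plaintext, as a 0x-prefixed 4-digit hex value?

s_0 = ciphertext = 0xC332
s_1 = InvRound(s_0, k_6) = 0xD4C3
s_2 = InvRound(s_1, k_5) = 0xB5D4
s_3 = InvRound(s_2, k_4) = 0xC1B5
s_4 = InvRound(s_3, k_3) = 0x3CC1
s_5 = InvRound(s_4, k_2) = 0x8F3C
s_6 = InvRound(s_5, k_1) = 0x478F
s_7 = InvRound(s_6, k_0) = 0xB447

0xB447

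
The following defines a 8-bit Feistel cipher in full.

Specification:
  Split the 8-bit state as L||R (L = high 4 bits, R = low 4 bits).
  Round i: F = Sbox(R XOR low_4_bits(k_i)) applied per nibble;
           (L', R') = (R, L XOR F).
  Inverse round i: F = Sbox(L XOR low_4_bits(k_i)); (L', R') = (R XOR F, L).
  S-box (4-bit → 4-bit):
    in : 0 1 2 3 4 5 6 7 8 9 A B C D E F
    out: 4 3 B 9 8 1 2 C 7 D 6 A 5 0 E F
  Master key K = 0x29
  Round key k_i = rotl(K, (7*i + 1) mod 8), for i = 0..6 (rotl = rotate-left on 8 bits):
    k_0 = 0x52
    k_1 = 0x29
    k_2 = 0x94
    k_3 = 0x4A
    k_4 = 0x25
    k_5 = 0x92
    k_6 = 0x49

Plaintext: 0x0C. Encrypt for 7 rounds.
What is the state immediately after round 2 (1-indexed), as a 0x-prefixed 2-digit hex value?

0xE0

s_0 = plaintext = 0x0C
s_1 = Round(s_0, k_0) = 0xCE
s_2 = Round(s_1, k_1) = 0xE0
s_3 = Round(s_2, k_2) = 0x06
s_4 = Round(s_3, k_3) = 0x65
s_5 = Round(s_4, k_4) = 0x52
s_6 = Round(s_5, k_5) = 0x21
s_7 = Round(s_6, k_6) = 0x15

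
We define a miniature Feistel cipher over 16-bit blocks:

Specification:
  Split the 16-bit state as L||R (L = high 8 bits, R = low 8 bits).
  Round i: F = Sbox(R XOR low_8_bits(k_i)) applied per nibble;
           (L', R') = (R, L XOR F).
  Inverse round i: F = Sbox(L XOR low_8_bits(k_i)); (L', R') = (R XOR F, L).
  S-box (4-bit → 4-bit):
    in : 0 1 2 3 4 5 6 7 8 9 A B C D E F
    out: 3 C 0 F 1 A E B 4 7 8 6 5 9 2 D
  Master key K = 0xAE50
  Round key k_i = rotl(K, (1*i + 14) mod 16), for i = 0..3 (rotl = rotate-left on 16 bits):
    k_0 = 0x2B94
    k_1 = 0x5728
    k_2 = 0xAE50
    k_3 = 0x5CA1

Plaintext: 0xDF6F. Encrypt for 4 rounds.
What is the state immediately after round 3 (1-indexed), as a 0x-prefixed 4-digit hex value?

0x63F6

s_0 = plaintext = 0xDF6F
s_1 = Round(s_0, k_0) = 0x6F09
s_2 = Round(s_1, k_1) = 0x0963
s_3 = Round(s_2, k_2) = 0x63F6
s_4 = Round(s_3, k_3) = 0xF6C8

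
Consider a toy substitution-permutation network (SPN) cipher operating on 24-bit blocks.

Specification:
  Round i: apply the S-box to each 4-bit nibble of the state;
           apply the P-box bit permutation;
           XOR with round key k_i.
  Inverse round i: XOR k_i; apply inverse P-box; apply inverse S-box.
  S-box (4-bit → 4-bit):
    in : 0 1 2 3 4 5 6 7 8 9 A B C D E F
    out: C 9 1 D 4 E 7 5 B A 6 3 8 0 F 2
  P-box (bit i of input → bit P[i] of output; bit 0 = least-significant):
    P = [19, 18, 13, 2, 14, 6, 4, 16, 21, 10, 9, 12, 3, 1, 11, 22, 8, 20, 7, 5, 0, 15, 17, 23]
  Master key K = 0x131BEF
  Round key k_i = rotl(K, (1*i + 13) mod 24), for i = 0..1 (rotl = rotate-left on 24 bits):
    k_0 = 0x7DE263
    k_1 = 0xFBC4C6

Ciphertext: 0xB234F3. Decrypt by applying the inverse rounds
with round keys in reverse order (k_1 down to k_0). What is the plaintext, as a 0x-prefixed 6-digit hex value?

s_0 = ciphertext = 0xB234F3
s_1 = InvRound(s_0, k_1) = 0xBCCC33
s_2 = InvRound(s_1, k_0) = 0xCD0A54

0xCD0A54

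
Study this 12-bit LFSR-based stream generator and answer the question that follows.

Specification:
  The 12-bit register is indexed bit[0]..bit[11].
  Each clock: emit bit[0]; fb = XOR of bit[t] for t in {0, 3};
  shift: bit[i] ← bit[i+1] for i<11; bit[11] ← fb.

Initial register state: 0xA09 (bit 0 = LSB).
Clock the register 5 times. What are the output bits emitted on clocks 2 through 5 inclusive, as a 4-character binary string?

reg_0 = 0xA09
clock 1: out=1, reg = 0x504
clock 2: out=0, reg = 0x282
clock 3: out=0, reg = 0x141
clock 4: out=1, reg = 0x8A0
clock 5: out=0, reg = 0x450

0010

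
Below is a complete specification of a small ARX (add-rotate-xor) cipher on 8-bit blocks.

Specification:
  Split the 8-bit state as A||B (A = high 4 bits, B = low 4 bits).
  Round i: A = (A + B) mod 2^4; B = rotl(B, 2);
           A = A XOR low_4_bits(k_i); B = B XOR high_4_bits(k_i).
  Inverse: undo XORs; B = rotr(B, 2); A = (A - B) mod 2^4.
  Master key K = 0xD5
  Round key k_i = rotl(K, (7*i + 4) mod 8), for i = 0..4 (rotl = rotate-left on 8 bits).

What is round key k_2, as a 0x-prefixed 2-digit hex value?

0x57

K = 0xD5
k_0 = rotl(K, (7*0+4) mod 8) = rotl(K, 4) = 0x5D
k_1 = rotl(K, (7*1+4) mod 8) = rotl(K, 3) = 0xAE
k_2 = rotl(K, (7*2+4) mod 8) = rotl(K, 2) = 0x57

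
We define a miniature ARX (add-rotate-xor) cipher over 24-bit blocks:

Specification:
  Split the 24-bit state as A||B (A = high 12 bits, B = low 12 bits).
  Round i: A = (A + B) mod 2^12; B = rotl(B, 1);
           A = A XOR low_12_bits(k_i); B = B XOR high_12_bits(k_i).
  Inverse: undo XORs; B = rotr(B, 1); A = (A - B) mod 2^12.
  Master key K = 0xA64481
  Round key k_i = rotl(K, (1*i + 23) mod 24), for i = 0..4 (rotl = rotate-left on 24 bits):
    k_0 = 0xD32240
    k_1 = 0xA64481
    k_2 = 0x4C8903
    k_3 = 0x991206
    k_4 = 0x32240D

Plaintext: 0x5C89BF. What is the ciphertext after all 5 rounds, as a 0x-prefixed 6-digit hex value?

0xDCA4DB

s_0 = plaintext = 0x5C89BF
s_1 = Round(s_0, k_0) = 0xDC7E4D
s_2 = Round(s_1, k_1) = 0x8956FF
s_3 = Round(s_2, k_2) = 0x697936
s_4 = Round(s_3, k_3) = 0xDCBBFC
s_5 = Round(s_4, k_4) = 0xDCA4DB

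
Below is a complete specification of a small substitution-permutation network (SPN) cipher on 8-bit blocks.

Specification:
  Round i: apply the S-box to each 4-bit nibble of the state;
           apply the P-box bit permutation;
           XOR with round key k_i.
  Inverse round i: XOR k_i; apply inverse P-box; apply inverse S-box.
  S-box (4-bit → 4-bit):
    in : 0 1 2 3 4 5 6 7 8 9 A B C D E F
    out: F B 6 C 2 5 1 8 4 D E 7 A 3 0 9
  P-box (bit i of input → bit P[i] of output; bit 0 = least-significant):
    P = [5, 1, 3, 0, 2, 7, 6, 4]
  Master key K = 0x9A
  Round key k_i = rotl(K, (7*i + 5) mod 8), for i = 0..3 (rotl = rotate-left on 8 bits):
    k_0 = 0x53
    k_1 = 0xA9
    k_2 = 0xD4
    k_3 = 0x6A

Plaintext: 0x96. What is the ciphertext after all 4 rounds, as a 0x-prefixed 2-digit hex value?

s_0 = plaintext = 0x96
s_1 = Round(s_0, k_0) = 0x27
s_2 = Round(s_1, k_1) = 0x68
s_3 = Round(s_2, k_2) = 0xD8
s_4 = Round(s_3, k_3) = 0xE6

0xE6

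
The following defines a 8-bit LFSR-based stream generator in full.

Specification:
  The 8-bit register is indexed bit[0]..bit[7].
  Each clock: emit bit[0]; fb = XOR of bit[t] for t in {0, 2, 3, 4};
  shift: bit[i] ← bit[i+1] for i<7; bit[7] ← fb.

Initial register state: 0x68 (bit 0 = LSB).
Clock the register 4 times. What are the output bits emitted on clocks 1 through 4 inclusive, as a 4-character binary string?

0001

reg_0 = 0x68
clock 1: out=0, reg = 0xB4
clock 2: out=0, reg = 0x5A
clock 3: out=0, reg = 0x2D
clock 4: out=1, reg = 0x96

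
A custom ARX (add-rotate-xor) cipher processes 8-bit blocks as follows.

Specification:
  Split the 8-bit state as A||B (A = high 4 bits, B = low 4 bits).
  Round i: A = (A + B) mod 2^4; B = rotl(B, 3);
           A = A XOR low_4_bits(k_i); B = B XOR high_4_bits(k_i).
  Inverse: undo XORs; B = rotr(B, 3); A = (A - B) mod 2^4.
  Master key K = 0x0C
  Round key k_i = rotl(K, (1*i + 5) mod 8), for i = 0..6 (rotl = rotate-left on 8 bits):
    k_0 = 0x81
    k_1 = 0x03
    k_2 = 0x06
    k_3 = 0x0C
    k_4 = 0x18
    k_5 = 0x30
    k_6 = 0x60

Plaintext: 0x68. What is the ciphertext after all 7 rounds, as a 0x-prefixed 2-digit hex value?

s_0 = plaintext = 0x68
s_1 = Round(s_0, k_0) = 0xFC
s_2 = Round(s_1, k_1) = 0x86
s_3 = Round(s_2, k_2) = 0x83
s_4 = Round(s_3, k_3) = 0x79
s_5 = Round(s_4, k_4) = 0x8D
s_6 = Round(s_5, k_5) = 0x5D
s_7 = Round(s_6, k_6) = 0x28

0x28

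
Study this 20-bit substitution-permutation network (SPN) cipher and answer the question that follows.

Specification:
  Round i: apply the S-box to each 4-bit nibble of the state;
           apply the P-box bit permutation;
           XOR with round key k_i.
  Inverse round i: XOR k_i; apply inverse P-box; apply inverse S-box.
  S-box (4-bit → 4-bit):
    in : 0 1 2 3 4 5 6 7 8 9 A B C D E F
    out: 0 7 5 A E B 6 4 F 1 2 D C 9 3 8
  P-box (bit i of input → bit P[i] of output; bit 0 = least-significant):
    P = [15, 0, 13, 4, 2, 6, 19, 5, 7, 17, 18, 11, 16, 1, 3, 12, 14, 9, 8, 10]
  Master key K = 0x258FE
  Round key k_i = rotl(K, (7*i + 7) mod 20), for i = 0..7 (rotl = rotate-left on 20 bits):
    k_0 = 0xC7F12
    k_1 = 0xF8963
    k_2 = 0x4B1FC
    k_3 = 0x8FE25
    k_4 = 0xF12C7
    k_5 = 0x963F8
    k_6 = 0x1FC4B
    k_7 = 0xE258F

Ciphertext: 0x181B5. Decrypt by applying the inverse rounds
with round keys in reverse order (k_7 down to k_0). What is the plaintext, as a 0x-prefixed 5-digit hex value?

s_0 = ciphertext = 0x181B5
s_1 = InvRound(s_0, k_7) = 0xF16CB
s_2 = InvRound(s_1, k_6) = 0xE0872
s_3 = InvRound(s_2, k_5) = 0x11807
s_4 = InvRound(s_3, k_4) = 0xA0860
s_5 = InvRound(s_4, k_3) = 0x5FAE1
s_6 = InvRound(s_5, k_2) = 0x12F93
s_7 = InvRound(s_6, k_1) = 0x3014B
s_8 = InvRound(s_7, k_0) = 0x5B464

0x5B464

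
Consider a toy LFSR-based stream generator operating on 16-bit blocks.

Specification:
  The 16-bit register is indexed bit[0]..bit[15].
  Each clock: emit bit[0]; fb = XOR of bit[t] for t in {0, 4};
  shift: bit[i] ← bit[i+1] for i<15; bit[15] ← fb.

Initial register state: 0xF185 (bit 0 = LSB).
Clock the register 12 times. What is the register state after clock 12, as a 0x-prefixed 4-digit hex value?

0xE9DF

reg_0 = 0xF185
clock 1: out=1, reg = 0xF8C2
clock 2: out=0, reg = 0x7C61
clock 3: out=1, reg = 0xBE30
clock 4: out=0, reg = 0xDF18
clock 5: out=0, reg = 0xEF8C
clock 6: out=0, reg = 0x77C6
clock 7: out=0, reg = 0x3BE3
clock 8: out=1, reg = 0x9DF1
clock 9: out=1, reg = 0x4EF8
clock 10: out=0, reg = 0xA77C
clock 11: out=0, reg = 0xD3BE
clock 12: out=0, reg = 0xE9DF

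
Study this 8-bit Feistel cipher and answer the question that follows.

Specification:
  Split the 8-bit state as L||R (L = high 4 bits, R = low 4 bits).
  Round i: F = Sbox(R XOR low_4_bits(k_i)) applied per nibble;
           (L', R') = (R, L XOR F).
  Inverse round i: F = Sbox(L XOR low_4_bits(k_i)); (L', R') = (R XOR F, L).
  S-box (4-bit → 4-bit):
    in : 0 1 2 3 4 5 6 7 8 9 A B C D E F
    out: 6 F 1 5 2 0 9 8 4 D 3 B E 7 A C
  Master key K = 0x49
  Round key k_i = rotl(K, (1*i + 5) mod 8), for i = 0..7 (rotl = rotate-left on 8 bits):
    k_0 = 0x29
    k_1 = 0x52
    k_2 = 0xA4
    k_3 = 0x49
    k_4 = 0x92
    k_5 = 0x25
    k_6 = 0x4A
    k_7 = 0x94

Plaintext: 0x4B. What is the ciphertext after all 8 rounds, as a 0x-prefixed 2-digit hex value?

0x67

s_0 = plaintext = 0x4B
s_1 = Round(s_0, k_0) = 0xB5
s_2 = Round(s_1, k_1) = 0x53
s_3 = Round(s_2, k_2) = 0x3D
s_4 = Round(s_3, k_3) = 0xD1
s_5 = Round(s_4, k_4) = 0x18
s_6 = Round(s_5, k_5) = 0x86
s_7 = Round(s_6, k_6) = 0x66
s_8 = Round(s_7, k_7) = 0x67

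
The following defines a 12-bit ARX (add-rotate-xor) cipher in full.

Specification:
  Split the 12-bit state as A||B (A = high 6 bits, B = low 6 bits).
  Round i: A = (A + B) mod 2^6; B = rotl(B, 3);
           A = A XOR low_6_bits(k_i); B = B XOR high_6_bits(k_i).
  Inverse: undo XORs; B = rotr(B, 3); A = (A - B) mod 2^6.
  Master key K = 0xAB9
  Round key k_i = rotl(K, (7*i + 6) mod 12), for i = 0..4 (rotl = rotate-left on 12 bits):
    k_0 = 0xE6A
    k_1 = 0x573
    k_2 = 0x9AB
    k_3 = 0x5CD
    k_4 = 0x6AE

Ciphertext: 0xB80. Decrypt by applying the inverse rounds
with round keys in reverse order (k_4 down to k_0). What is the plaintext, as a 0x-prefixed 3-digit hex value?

s_0 = ciphertext = 0xB80
s_1 = InvRound(s_0, k_4) = 0xB53
s_2 = InvRound(s_1, k_3) = 0x020
s_3 = InvRound(s_2, k_2) = 0xEF0
s_4 = InvRound(s_3, k_1) = 0x72C
s_5 = InvRound(s_4, k_0) = 0x32A

0x32A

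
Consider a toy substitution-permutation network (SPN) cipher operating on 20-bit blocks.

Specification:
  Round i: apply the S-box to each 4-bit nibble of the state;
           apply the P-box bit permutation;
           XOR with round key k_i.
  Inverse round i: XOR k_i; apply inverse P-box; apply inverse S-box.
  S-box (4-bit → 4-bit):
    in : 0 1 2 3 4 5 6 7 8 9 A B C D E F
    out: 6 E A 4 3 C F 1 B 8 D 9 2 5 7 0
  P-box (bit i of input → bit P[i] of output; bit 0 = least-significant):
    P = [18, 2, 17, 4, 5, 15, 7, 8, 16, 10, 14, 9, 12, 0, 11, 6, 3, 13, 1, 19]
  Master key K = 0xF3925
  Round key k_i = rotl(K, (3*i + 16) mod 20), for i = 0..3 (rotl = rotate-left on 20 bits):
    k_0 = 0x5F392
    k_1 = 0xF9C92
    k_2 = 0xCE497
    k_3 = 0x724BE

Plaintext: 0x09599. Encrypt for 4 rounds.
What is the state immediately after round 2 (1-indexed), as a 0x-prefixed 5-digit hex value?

0x558D4

s_0 = plaintext = 0x09599
s_1 = Round(s_0, k_0) = 0x590C0
s_2 = Round(s_1, k_1) = 0x558D4
s_3 = Round(s_2, k_2) = 0x1EA71
s_4 = Round(s_3, k_3) = 0xC5E89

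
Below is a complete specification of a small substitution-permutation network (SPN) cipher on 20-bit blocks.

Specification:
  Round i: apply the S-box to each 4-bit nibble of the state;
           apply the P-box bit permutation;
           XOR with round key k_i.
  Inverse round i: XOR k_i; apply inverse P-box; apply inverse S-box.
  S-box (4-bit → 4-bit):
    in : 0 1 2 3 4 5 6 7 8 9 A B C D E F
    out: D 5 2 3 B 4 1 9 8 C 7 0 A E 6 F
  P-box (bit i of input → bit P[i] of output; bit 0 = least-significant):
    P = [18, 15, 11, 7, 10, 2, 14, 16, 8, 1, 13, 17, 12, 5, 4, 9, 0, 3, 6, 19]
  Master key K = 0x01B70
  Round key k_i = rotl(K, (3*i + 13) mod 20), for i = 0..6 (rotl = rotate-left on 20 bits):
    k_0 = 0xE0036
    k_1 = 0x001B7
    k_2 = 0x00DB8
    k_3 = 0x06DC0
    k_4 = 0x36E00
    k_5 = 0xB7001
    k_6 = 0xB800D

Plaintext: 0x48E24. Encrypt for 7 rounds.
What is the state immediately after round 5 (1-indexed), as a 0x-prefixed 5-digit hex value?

0xE62D3

s_0 = plaintext = 0x48E24
s_1 = Round(s_0, k_0) = 0x2A2B9
s_2 = Round(s_1, k_1) = 0x0190D
s_3 = Round(s_2, k_2) = 0xBF169
s_4 = Round(s_3, k_3) = 0x05270
s_5 = Round(s_4, k_4) = 0xE62D3
s_6 = Round(s_5, k_5) = 0xEA04F
s_7 = Round(s_6, k_6) = 0xC3DF1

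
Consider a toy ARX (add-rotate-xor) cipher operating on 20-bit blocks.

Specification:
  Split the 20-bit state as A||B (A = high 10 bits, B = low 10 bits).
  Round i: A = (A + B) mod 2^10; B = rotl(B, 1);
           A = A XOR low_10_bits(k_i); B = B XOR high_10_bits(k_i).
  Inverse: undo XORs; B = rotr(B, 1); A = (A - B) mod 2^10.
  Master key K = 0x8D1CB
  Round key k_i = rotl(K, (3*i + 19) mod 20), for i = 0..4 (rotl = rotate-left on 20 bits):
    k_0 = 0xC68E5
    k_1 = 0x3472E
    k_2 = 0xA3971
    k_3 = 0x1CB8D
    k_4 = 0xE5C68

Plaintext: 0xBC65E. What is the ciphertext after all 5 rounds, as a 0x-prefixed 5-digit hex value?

s_0 = plaintext = 0xBC65E
s_1 = Round(s_0, k_0) = 0x6ABA7
s_2 = Round(s_1, k_1) = 0x9FF9E
s_3 = Round(s_2, k_2) = 0xDB1B3
s_4 = Round(s_3, k_3) = 0xA4B14
s_5 = Round(s_4, k_4) = 0x739BE

0x739BE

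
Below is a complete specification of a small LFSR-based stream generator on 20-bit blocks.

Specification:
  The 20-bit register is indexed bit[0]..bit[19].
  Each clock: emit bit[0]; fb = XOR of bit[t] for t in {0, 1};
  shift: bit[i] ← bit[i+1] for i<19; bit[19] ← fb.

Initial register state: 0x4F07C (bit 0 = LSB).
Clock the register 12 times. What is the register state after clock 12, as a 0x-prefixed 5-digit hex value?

reg_0 = 0x4F07C
clock 1: out=0, reg = 0x2783E
clock 2: out=0, reg = 0x93C1F
clock 3: out=1, reg = 0x49E0F
clock 4: out=1, reg = 0x24F07
clock 5: out=1, reg = 0x12783
clock 6: out=1, reg = 0x093C1
clock 7: out=1, reg = 0x849E0
clock 8: out=0, reg = 0x424F0
clock 9: out=0, reg = 0x21278
clock 10: out=0, reg = 0x1093C
clock 11: out=0, reg = 0x0849E
clock 12: out=0, reg = 0x8424F

0x8424F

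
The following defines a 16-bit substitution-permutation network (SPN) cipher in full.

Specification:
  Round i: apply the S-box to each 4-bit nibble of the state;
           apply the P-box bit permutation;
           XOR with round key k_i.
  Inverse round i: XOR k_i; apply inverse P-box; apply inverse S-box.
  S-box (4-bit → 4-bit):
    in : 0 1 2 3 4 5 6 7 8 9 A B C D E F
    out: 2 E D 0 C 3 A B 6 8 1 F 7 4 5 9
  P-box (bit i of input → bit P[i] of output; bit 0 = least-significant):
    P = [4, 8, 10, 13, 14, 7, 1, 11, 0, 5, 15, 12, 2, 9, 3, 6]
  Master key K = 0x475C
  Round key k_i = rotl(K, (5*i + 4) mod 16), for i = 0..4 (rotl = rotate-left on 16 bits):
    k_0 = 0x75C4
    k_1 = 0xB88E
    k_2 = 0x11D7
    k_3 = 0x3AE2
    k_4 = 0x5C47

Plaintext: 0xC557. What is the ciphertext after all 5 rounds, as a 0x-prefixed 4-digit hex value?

s_0 = plaintext = 0xC557
s_1 = Round(s_0, k_0) = 0x1679
s_2 = Round(s_1, k_1) = 0xC266
s_3 = Round(s_2, k_2) = 0xAA5A
s_4 = Round(s_3, k_3) = 0x7A77
s_5 = Round(s_4, k_4) = 0x3792

0x3792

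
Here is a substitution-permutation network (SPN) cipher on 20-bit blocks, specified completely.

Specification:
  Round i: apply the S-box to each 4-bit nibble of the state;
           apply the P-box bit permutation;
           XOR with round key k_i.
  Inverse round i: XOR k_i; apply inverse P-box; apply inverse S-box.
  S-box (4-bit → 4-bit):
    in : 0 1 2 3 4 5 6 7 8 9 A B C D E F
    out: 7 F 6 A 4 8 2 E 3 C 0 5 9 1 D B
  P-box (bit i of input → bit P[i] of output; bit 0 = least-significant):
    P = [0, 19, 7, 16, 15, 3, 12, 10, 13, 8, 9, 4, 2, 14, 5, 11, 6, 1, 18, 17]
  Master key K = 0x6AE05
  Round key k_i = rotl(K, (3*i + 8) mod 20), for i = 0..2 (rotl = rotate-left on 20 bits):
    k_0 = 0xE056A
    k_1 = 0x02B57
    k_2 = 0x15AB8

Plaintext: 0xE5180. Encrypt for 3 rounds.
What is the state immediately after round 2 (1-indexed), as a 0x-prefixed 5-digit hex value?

0xD9905

s_0 = plaintext = 0xE5180
s_1 = Round(s_0, k_0) = 0x0AEB3
s_2 = Round(s_1, k_1) = 0xD9905
s_3 = Round(s_2, k_2) = 0x0C0C0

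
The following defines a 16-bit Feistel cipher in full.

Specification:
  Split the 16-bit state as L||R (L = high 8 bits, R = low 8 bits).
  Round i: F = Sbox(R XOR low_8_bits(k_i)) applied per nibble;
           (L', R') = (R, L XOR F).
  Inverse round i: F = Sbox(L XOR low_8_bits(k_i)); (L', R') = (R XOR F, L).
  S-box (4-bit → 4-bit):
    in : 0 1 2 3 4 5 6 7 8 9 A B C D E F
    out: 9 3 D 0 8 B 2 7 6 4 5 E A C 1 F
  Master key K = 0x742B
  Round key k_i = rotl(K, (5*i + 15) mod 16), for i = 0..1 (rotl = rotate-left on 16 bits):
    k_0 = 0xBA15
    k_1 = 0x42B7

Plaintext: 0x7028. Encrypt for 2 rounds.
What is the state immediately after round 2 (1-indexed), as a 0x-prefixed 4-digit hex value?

s_0 = plaintext = 0x7028
s_1 = Round(s_0, k_0) = 0x287C
s_2 = Round(s_1, k_1) = 0x7C86

0x7C86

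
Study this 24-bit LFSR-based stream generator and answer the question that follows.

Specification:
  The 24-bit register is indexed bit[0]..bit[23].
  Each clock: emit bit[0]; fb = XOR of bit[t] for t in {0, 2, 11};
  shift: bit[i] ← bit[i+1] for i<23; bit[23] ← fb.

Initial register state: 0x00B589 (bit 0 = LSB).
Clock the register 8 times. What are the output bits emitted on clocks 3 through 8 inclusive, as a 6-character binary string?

010001

reg_0 = 0x00B589
clock 1: out=1, reg = 0x805AC4
clock 2: out=0, reg = 0x402D62
clock 3: out=0, reg = 0xA016B1
clock 4: out=1, reg = 0xD00B58
clock 5: out=0, reg = 0xE805AC
clock 6: out=0, reg = 0xF402D6
clock 7: out=0, reg = 0xFA016B
clock 8: out=1, reg = 0xFD00B5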